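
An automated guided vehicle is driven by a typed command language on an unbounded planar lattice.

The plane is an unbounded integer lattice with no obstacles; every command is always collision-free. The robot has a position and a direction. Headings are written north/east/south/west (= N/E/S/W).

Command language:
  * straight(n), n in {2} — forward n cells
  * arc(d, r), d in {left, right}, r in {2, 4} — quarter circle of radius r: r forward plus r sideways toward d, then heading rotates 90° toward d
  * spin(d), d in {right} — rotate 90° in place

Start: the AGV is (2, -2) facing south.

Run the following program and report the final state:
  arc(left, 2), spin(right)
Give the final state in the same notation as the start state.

t0: (2, -2) facing south
[1] after arc(left, 2): (4, -4) facing east
[2] after spin(right): (4, -4) facing south

(4, -4) facing south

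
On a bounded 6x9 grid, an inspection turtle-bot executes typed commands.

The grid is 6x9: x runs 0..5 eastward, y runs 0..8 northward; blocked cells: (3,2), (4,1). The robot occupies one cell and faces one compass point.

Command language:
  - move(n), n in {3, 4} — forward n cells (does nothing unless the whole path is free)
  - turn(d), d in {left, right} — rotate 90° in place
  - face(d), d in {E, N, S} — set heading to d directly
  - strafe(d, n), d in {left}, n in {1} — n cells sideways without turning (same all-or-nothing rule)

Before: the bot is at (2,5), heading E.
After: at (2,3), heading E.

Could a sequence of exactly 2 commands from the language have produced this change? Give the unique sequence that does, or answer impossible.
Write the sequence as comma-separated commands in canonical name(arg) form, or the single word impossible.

every 2-command combo misses the target.

impossible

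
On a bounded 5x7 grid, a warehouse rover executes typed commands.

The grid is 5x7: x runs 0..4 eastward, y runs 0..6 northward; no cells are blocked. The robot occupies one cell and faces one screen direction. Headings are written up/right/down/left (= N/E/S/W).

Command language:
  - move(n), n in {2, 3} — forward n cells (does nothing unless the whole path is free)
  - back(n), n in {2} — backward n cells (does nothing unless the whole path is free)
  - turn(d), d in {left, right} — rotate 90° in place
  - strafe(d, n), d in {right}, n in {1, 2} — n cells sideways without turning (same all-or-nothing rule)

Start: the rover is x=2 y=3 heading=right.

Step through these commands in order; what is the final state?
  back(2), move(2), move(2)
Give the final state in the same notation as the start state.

initial: x=2 y=3 heading=right
step 1 (back(2)): x=0 y=3 heading=right
step 2 (move(2)): x=2 y=3 heading=right
step 3 (move(2)): x=4 y=3 heading=right

x=4 y=3 heading=right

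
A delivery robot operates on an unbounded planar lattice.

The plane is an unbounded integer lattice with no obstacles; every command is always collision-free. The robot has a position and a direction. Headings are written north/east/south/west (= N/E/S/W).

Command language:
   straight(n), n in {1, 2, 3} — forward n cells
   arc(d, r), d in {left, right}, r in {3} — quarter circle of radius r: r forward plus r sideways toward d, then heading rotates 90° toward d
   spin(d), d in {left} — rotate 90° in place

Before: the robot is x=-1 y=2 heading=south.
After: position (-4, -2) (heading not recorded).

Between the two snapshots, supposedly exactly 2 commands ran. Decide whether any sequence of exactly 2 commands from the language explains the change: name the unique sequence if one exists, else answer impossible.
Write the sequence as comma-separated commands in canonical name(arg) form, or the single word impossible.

straight(1), arc(right, 3)

key: order matters: swapping straight(1) and arc(right, 3) lands elsewhere
initial: x=-1 y=2 heading=south
1. straight(1) → x=-1 y=1 heading=south
2. arc(right, 3) → x=-4 y=-2 heading=west
all 36 alternatives checked — unique.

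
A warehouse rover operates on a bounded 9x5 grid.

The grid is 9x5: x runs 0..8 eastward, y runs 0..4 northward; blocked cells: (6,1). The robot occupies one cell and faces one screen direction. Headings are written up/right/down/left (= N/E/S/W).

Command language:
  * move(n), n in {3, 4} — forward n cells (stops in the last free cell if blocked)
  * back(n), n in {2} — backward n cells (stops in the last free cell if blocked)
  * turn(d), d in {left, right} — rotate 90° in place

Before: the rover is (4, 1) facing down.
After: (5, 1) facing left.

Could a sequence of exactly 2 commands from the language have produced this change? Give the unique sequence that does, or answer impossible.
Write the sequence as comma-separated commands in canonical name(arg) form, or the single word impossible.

turn(right), back(2)

key: back(2) is stopped early by the blocked cell at (6,1)
from: (4, 1) facing down
[1] after turn(right): (4, 1) facing left
[2] after back(2): (5, 1) facing left
no rival 2-sequence matches.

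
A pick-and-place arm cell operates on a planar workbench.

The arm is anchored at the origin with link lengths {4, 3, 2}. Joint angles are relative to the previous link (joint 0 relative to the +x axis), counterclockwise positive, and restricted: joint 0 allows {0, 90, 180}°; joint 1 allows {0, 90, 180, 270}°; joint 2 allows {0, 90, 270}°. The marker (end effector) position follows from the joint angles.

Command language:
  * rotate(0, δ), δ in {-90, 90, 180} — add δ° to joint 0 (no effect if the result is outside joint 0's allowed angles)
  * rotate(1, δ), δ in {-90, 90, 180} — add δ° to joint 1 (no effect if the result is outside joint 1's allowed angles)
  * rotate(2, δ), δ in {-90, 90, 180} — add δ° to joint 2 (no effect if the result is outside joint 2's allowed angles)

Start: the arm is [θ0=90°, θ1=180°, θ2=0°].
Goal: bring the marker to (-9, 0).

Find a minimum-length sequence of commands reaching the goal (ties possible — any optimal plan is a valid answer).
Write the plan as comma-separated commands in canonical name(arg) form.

initial: [θ0=90°, θ1=180°, θ2=0°]
1. rotate(1, 180) → [θ0=90°, θ1=0°, θ2=0°]
2. rotate(0, 90) → [θ0=180°, θ1=0°, θ2=0°]
nothing shorter than 2 reaches the goal.

rotate(1, 180), rotate(0, 90)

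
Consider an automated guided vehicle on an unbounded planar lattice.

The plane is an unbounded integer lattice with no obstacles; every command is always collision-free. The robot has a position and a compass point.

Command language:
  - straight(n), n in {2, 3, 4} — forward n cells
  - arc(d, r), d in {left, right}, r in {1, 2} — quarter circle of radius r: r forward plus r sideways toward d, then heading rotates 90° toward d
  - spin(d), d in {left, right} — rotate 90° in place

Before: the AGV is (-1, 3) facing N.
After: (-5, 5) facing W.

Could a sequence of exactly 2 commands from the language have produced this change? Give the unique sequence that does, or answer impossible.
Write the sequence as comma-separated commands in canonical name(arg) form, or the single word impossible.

key: position moved to (-5,5) AND the heading swung to W — translation plus rotation needed
t0: (-1, 3) facing N
[1] after arc(left, 2): (-3, 5) facing W
[2] after straight(2): (-5, 5) facing W
no rival 2-sequence matches.

arc(left, 2), straight(2)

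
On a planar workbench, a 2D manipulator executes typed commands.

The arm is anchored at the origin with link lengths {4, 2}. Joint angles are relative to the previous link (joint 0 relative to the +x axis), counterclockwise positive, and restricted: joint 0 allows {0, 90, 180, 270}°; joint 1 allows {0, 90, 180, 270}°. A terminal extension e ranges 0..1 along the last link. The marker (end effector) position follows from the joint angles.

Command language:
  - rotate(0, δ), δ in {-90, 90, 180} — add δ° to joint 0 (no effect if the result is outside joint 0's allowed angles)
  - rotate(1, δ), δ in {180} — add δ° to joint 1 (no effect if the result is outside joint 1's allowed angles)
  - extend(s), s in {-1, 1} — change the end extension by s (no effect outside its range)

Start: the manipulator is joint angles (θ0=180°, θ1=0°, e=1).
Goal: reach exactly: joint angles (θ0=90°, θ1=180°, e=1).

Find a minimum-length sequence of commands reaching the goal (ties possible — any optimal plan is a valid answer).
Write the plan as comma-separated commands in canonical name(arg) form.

rotate(0, -90), rotate(1, 180)

begin: joint angles (θ0=180°, θ1=0°, e=1)
step 1 (rotate(0, -90)): joint angles (θ0=90°, θ1=0°, e=1)
step 2 (rotate(1, 180)): joint angles (θ0=90°, θ1=180°, e=1)
nothing shorter than 2 reaches the goal.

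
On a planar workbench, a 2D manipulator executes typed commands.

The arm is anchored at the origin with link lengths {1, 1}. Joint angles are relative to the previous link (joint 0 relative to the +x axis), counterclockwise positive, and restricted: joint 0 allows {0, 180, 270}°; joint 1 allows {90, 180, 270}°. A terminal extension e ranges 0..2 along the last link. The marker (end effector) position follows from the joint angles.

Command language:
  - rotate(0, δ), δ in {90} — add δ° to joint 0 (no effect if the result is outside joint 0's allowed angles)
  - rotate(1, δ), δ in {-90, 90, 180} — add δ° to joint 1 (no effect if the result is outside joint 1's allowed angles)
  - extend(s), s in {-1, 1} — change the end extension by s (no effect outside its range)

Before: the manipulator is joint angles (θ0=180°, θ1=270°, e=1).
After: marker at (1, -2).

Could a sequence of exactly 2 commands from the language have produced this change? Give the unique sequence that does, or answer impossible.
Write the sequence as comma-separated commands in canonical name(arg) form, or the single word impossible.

from: joint angles (θ0=180°, θ1=270°, e=1)
t=1 rotate(0, 90) ⇒ joint angles (θ0=270°, θ1=270°, e=1)
t=2 rotate(0, 90) ⇒ joint angles (θ0=0°, θ1=270°, e=1)
no other 2-command option fits: unique.

rotate(0, 90), rotate(0, 90)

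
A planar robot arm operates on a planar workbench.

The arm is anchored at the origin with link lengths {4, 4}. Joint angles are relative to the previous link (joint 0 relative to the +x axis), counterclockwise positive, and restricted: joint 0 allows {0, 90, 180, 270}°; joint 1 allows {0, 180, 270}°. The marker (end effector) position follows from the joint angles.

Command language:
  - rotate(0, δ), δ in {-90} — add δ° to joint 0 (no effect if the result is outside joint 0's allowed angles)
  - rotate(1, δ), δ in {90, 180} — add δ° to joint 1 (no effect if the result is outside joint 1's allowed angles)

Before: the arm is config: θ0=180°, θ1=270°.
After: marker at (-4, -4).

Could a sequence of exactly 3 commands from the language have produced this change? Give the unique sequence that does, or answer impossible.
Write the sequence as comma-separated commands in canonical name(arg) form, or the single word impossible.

rotate(0, -90), rotate(0, -90), rotate(0, -90)

from: config: θ0=180°, θ1=270°
step 1 (rotate(0, -90)): config: θ0=90°, θ1=270°
step 2 (rotate(0, -90)): config: θ0=0°, θ1=270°
step 3 (rotate(0, -90)): config: θ0=270°, θ1=270°
no rival 3-sequence matches.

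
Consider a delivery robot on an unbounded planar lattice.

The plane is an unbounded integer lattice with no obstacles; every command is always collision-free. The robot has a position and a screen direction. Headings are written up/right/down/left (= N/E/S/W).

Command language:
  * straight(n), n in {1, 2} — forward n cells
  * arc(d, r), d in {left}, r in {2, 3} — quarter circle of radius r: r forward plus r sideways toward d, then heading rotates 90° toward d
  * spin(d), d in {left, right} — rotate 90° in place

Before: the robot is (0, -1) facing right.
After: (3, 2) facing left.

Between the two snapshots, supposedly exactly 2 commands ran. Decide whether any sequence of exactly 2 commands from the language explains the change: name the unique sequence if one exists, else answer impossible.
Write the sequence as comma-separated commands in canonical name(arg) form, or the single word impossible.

arc(left, 3), spin(left)

key: order matters: swapping arc(left, 3) and spin(left) lands elsewhere
begin: (0, -1) facing right
step 1 (arc(left, 3)): (3, 2) facing up
step 2 (spin(left)): (3, 2) facing left
no rival 2-sequence matches.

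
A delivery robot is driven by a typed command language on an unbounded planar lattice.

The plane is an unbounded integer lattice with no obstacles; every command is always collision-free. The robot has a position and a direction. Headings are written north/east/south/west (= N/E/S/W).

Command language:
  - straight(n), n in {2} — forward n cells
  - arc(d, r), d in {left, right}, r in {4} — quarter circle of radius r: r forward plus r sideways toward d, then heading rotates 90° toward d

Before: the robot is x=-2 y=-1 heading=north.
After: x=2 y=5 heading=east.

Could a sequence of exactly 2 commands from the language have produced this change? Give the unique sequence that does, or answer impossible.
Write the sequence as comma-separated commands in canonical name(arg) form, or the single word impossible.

straight(2), arc(right, 4)

key: running arc(right, 4) before straight(2) would end elsewhere — order is forced
initial: x=-2 y=-1 heading=north
1. straight(2) → x=-2 y=1 heading=north
2. arc(right, 4) → x=2 y=5 heading=east
no other 2-command option fits: unique.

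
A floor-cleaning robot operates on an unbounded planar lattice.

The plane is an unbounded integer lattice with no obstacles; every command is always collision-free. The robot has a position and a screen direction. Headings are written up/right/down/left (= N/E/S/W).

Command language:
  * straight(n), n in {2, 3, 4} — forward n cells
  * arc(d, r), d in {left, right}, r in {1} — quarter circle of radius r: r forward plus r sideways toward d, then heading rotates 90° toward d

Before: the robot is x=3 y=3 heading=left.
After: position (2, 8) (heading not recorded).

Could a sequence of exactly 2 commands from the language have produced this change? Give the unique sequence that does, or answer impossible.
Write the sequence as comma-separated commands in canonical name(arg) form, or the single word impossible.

key: running straight(4) before arc(right, 1) would end elsewhere — order is forced
from: x=3 y=3 heading=left
t=1 arc(right, 1) ⇒ x=2 y=4 heading=up
t=2 straight(4) ⇒ x=2 y=8 heading=up
no rival 2-sequence matches.

arc(right, 1), straight(4)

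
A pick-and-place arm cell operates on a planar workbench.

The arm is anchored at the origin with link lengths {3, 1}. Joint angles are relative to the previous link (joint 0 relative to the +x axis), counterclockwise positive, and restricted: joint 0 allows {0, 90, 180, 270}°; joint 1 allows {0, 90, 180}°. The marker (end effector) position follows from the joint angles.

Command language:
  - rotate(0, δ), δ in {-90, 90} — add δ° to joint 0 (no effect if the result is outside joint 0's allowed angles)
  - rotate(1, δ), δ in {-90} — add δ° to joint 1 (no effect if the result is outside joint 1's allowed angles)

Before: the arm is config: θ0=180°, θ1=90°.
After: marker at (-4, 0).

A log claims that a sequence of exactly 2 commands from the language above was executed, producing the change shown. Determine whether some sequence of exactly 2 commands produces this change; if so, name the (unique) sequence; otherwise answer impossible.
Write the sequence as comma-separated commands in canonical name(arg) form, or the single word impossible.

rotate(1, -90), rotate(1, -90)

from: config: θ0=180°, θ1=90°
step 1 (rotate(1, -90)): config: θ0=180°, θ1=0°
step 2 (rotate(1, -90)): config: θ0=180°, θ1=0°
all 9 alternatives checked — unique.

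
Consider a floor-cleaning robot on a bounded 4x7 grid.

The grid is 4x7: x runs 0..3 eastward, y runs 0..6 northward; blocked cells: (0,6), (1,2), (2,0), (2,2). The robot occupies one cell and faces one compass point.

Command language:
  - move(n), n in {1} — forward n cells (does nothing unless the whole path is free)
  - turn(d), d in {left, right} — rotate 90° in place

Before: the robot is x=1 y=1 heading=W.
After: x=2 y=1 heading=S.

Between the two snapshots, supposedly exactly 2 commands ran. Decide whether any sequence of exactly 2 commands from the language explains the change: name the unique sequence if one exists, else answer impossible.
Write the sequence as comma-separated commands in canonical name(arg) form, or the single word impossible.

impossible

checked all 2-command options: none fits.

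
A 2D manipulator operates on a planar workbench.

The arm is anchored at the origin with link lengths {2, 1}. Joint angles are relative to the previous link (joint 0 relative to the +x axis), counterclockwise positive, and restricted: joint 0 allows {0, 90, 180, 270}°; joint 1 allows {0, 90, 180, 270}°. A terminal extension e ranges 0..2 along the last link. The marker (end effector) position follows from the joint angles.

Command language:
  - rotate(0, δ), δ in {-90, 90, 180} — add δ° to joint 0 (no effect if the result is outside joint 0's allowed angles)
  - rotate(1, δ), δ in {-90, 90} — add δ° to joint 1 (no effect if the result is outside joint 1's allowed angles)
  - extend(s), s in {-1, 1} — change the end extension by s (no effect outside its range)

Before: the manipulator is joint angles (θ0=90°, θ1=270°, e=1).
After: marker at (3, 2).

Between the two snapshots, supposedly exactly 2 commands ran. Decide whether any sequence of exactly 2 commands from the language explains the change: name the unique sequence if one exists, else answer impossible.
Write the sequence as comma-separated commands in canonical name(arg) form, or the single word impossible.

t0: joint angles (θ0=90°, θ1=270°, e=1)
1. extend(1) → joint angles (θ0=90°, θ1=270°, e=2)
2. extend(1) → joint angles (θ0=90°, θ1=270°, e=2)
all 49 alternatives checked — unique.

extend(1), extend(1)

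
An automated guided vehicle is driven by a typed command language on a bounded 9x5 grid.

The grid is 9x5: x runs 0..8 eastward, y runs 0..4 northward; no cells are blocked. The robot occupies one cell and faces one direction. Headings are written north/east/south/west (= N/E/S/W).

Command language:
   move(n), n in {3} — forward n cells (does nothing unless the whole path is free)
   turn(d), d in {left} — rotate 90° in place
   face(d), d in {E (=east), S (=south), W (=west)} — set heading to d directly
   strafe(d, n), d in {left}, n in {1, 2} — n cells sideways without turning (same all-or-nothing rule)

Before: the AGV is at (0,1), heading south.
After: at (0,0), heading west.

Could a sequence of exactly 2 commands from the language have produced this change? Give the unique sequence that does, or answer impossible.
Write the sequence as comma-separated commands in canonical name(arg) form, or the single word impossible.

face(W), strafe(left, 1)

key: running strafe(left, 1) before face(W) would end elsewhere — order is forced
from: at (0,1), heading south
step 1 (face(W)): at (0,1), heading west
step 2 (strafe(left, 1)): at (0,0), heading west
uniquely the one of 49 2-step routes that fits.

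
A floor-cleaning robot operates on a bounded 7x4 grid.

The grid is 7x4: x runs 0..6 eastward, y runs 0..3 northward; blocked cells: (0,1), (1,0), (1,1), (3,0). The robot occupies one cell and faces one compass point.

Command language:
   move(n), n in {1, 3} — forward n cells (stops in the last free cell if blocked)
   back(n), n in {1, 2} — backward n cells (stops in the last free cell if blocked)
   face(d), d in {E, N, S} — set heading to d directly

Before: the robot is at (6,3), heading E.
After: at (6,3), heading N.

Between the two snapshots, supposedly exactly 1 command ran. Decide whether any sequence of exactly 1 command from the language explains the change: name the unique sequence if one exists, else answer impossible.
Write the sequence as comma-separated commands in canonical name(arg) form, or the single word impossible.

key: parked at (6,3) the whole time — nothing moves the robot
initial: at (6,3), heading E
[1] after face(N): at (6,3), heading N
no rival 1-sequence matches.

face(N)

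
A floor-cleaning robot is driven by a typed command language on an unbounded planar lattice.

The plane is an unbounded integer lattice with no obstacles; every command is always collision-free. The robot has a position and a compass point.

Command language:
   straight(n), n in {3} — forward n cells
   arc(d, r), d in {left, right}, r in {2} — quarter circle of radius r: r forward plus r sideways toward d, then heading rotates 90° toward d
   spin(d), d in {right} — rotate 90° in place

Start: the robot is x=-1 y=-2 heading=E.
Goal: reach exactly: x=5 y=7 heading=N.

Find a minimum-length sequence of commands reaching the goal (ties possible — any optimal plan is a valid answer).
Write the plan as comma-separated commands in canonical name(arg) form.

initial: x=-1 y=-2 heading=E
step 1 (arc(left, 2)): x=1 y=0 heading=N
step 2 (straight(3)): x=1 y=3 heading=N
step 3 (arc(right, 2)): x=3 y=5 heading=E
step 4 (arc(left, 2)): x=5 y=7 heading=N
nothing shorter than 4 reaches the goal.

arc(left, 2), straight(3), arc(right, 2), arc(left, 2)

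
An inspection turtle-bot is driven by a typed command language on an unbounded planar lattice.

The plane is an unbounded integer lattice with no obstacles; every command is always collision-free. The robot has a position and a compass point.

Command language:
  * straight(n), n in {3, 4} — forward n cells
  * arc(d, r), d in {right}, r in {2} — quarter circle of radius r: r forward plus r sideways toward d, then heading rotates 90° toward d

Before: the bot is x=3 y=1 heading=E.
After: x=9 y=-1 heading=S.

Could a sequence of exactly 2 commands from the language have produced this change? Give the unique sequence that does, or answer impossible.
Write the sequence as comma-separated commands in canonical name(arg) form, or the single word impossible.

straight(4), arc(right, 2)

key: cell and facing (now S) both changed — the 2 commands mix motion and turning
start: x=3 y=1 heading=E
[1] after straight(4): x=7 y=1 heading=E
[2] after arc(right, 2): x=9 y=-1 heading=S
uniquely the one of 9 2-step routes that fits.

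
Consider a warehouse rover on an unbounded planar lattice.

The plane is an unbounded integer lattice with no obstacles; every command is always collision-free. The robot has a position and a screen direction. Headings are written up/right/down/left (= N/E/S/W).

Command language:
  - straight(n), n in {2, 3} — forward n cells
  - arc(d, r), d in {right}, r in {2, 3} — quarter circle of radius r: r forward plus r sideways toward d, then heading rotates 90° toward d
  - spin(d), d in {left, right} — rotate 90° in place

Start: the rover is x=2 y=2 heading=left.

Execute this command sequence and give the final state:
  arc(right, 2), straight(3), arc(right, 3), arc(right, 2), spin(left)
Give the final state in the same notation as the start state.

start: x=2 y=2 heading=left
t=1 arc(right, 2) ⇒ x=0 y=4 heading=up
t=2 straight(3) ⇒ x=0 y=7 heading=up
t=3 arc(right, 3) ⇒ x=3 y=10 heading=right
t=4 arc(right, 2) ⇒ x=5 y=8 heading=down
t=5 spin(left) ⇒ x=5 y=8 heading=right

x=5 y=8 heading=right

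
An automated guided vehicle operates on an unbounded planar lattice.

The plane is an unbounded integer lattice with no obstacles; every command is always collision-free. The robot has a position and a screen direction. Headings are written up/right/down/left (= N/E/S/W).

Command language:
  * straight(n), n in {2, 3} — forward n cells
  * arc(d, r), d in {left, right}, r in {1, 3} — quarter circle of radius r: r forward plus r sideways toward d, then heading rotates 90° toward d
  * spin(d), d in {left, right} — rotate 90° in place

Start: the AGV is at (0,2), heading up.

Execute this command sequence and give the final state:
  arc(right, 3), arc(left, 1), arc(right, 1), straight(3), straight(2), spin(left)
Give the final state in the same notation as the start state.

t0: at (0,2), heading up
t=1 arc(right, 3) ⇒ at (3,5), heading right
t=2 arc(left, 1) ⇒ at (4,6), heading up
t=3 arc(right, 1) ⇒ at (5,7), heading right
t=4 straight(3) ⇒ at (8,7), heading right
t=5 straight(2) ⇒ at (10,7), heading right
t=6 spin(left) ⇒ at (10,7), heading up

at (10,7), heading up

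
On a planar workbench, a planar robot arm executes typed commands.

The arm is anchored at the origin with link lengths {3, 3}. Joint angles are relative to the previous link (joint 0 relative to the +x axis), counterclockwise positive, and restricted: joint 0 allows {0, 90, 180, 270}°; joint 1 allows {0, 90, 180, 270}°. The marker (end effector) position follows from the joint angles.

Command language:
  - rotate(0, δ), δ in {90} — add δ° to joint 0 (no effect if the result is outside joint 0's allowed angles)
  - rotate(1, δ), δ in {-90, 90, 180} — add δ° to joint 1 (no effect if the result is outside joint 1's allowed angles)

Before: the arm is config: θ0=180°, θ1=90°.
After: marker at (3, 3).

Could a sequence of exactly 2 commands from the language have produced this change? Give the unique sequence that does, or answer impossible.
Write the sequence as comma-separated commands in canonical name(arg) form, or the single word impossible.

begin: config: θ0=180°, θ1=90°
t=1 rotate(0, 90) ⇒ config: θ0=270°, θ1=90°
t=2 rotate(0, 90) ⇒ config: θ0=0°, θ1=90°
uniquely the one of 16 2-step routes that fits.

rotate(0, 90), rotate(0, 90)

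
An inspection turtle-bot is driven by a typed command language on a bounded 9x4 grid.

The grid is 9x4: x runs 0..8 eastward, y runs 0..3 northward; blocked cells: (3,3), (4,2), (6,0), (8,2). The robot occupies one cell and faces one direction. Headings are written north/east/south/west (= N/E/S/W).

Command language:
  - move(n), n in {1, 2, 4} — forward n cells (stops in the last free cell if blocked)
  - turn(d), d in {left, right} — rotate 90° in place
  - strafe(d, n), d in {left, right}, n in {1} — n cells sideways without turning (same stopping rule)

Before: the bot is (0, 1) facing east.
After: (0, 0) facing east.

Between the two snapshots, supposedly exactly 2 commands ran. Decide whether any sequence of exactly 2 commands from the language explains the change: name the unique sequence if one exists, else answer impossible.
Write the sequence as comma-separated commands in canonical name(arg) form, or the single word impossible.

key: still facing E at the end — nothing in the sequence rotates
start: (0, 1) facing east
1. strafe(right, 1) → (0, 0) facing east
2. strafe(right, 1) → (0, 0) facing east
no rival 2-sequence matches.

strafe(right, 1), strafe(right, 1)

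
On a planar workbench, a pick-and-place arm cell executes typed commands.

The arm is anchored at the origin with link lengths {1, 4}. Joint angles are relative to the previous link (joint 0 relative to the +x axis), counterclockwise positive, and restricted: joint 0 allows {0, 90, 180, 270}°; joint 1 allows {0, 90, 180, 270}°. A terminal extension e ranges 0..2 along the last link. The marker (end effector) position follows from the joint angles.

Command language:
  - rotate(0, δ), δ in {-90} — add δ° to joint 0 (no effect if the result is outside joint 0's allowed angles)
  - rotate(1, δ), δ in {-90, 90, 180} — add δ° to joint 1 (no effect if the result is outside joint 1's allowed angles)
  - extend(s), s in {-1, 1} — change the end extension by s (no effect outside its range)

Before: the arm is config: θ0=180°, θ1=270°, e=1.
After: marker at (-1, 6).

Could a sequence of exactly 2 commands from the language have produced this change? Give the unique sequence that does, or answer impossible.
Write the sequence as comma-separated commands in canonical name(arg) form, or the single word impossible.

initial: config: θ0=180°, θ1=270°, e=1
1. extend(1) → config: θ0=180°, θ1=270°, e=2
2. extend(1) → config: θ0=180°, θ1=270°, e=2
uniquely the one of 36 2-step routes that fits.

extend(1), extend(1)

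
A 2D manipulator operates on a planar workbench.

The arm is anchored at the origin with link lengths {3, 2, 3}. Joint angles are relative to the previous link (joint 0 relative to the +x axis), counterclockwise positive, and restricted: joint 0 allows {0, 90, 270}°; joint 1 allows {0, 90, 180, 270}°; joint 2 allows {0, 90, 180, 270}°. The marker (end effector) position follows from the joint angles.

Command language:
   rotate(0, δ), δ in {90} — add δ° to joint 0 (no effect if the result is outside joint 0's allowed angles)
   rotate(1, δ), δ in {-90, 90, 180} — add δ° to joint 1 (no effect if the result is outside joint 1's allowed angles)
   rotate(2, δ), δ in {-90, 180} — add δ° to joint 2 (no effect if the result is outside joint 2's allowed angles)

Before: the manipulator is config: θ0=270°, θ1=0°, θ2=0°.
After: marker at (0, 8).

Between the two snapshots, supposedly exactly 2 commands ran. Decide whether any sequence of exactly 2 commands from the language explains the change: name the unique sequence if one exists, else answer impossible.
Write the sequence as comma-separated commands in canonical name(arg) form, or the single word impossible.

rotate(0, 90), rotate(0, 90)

t0: config: θ0=270°, θ1=0°, θ2=0°
step 1 (rotate(0, 90)): config: θ0=0°, θ1=0°, θ2=0°
step 2 (rotate(0, 90)): config: θ0=90°, θ1=0°, θ2=0°
uniquely the one of 36 2-step routes that fits.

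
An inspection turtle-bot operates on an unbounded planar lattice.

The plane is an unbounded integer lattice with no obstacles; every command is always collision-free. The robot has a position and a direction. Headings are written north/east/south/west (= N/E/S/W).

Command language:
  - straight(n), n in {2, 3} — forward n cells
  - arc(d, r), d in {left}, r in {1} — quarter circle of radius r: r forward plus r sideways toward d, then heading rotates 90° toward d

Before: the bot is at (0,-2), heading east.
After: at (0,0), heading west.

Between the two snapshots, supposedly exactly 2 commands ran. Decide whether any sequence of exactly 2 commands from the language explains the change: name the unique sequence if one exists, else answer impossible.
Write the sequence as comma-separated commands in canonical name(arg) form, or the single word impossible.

arc(left, 1), arc(left, 1)

key: position moved to (0,0) AND the heading swung to W — translation plus rotation needed
initial: at (0,-2), heading east
t=1 arc(left, 1) ⇒ at (1,-1), heading north
t=2 arc(left, 1) ⇒ at (0,0), heading west
all 9 alternatives checked — unique.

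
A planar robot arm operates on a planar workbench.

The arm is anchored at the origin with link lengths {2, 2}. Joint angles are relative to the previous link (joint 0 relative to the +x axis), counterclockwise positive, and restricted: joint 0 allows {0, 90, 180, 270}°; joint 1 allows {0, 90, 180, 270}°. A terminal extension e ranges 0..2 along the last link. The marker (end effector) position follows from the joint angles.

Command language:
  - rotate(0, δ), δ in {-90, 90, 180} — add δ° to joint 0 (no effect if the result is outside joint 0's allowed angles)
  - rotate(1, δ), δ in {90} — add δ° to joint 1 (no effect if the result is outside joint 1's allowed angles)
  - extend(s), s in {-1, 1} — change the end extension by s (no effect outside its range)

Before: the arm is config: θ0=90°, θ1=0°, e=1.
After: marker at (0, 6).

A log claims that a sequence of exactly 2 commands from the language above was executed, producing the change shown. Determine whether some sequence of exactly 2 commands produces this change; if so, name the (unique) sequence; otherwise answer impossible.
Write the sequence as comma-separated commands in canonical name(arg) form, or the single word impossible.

extend(1), extend(1)

from: config: θ0=90°, θ1=0°, e=1
1. extend(1) → config: θ0=90°, θ1=0°, e=2
2. extend(1) → config: θ0=90°, θ1=0°, e=2
uniquely the one of 36 2-step routes that fits.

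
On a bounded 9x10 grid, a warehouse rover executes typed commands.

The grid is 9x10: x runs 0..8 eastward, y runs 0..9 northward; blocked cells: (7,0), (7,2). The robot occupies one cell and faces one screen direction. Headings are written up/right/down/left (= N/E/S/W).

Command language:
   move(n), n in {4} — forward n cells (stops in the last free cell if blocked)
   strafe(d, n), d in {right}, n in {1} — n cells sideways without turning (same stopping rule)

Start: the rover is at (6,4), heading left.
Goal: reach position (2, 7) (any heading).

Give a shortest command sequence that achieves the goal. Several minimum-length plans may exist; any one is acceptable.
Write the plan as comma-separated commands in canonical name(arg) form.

move(4), strafe(right, 1), strafe(right, 1), strafe(right, 1)

initial: at (6,4), heading left
t=1 move(4) ⇒ at (2,4), heading left
t=2 strafe(right, 1) ⇒ at (2,5), heading left
t=3 strafe(right, 1) ⇒ at (2,6), heading left
t=4 strafe(right, 1) ⇒ at (2,7), heading left
shorter routes all fall short; 4 is best.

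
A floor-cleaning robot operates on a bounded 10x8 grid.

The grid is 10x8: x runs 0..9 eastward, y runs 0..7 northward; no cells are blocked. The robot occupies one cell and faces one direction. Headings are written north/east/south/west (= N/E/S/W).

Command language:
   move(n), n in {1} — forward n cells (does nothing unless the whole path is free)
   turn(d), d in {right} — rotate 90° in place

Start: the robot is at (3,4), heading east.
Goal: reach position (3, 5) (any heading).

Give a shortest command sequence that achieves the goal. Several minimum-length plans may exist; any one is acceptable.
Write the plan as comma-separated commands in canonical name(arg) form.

turn(right), turn(right), turn(right), move(1)

initial: at (3,4), heading east
t=1 turn(right) ⇒ at (3,4), heading south
t=2 turn(right) ⇒ at (3,4), heading west
t=3 turn(right) ⇒ at (3,4), heading north
t=4 move(1) ⇒ at (3,5), heading north
shorter routes all fall short; 4 is best.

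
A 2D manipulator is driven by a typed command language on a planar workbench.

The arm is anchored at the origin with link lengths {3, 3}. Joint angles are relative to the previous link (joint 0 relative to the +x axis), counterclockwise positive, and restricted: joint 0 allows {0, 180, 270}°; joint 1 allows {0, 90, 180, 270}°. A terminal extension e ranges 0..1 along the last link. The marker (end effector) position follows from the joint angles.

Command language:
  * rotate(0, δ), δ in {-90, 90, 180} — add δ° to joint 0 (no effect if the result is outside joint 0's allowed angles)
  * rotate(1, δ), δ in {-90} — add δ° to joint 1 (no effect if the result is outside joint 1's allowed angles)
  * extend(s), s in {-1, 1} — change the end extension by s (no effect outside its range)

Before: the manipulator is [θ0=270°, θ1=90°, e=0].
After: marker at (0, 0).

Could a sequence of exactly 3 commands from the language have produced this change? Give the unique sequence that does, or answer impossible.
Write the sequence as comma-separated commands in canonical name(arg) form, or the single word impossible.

rotate(1, -90), rotate(1, -90), rotate(1, -90)

start: [θ0=270°, θ1=90°, e=0]
t=1 rotate(1, -90) ⇒ [θ0=270°, θ1=0°, e=0]
t=2 rotate(1, -90) ⇒ [θ0=270°, θ1=270°, e=0]
t=3 rotate(1, -90) ⇒ [θ0=270°, θ1=180°, e=0]
no rival 3-sequence matches.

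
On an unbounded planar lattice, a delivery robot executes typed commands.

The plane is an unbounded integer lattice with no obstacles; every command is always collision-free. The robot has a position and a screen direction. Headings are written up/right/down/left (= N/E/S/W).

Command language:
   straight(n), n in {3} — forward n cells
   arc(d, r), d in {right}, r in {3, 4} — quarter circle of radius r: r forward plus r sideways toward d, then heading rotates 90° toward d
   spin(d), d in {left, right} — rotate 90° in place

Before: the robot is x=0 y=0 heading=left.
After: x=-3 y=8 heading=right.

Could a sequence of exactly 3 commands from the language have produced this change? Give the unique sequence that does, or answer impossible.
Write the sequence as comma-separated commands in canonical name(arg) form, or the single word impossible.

key: position moved to (-3,8) AND the heading swung to E — translation plus rotation needed
t0: x=0 y=0 heading=left
step 1 (straight(3)): x=-3 y=0 heading=left
step 2 (arc(right, 4)): x=-7 y=4 heading=up
step 3 (arc(right, 4)): x=-3 y=8 heading=right
no other 3-command option fits: unique.

straight(3), arc(right, 4), arc(right, 4)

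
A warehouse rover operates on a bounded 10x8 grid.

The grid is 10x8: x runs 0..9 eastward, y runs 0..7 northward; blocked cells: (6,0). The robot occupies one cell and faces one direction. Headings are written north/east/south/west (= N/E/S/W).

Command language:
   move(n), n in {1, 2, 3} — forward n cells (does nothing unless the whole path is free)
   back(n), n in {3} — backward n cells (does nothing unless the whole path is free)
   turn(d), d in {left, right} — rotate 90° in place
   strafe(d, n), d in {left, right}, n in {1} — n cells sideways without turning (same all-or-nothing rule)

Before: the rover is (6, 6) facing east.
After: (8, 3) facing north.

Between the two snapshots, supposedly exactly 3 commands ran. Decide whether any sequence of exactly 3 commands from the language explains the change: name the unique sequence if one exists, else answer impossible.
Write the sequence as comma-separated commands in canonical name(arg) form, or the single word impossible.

key: order matters: swapping move(2) and back(3) lands elsewhere
begin: (6, 6) facing east
1. move(2) → (8, 6) facing east
2. turn(left) → (8, 6) facing north
3. back(3) → (8, 3) facing north
all 512 alternatives checked — unique.

move(2), turn(left), back(3)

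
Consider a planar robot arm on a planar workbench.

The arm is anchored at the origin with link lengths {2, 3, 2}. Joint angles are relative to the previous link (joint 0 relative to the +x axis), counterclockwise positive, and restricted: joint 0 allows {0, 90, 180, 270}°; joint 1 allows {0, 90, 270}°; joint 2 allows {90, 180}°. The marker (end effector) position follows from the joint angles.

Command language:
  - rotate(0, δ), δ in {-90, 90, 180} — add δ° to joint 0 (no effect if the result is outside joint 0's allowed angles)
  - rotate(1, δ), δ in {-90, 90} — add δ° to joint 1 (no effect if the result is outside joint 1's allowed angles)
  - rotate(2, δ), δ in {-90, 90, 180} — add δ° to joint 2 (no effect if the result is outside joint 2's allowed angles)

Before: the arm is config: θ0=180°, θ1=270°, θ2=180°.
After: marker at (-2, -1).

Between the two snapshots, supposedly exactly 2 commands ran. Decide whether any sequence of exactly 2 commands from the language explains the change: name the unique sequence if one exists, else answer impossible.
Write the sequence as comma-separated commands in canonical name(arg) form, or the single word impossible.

rotate(1, 90), rotate(1, 90)

from: config: θ0=180°, θ1=270°, θ2=180°
[1] after rotate(1, 90): config: θ0=180°, θ1=0°, θ2=180°
[2] after rotate(1, 90): config: θ0=180°, θ1=90°, θ2=180°
no rival 2-sequence matches.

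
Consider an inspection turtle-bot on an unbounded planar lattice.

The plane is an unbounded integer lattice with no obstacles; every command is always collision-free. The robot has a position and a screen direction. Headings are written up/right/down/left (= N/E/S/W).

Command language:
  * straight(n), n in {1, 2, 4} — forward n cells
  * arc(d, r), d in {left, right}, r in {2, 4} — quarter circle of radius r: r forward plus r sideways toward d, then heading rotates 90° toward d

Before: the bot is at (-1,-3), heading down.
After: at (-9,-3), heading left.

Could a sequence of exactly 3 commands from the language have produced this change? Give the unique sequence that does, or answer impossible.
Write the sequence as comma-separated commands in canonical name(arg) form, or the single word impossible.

key: order matters: swapping arc(right, 4) and arc(left, 2) lands elsewhere
from: at (-1,-3), heading down
t=1 arc(right, 4) ⇒ at (-5,-7), heading left
t=2 arc(right, 2) ⇒ at (-7,-5), heading up
t=3 arc(left, 2) ⇒ at (-9,-3), heading left
uniquely the one of 343 3-step routes that fits.

arc(right, 4), arc(right, 2), arc(left, 2)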